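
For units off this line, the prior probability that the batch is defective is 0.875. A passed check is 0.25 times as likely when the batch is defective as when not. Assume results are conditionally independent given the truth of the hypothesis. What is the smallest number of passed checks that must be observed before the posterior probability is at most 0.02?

5

Prior odds: 0.875 ÷ 0.125 = 7.
Likelihood ratio per passed check = 0.25.
Target posterior odds = 0.02/0.98 = 1/49.
Require 0.25ⁿ ≤ 1/49 ÷ 7 = 1/343.
0.25⁴ = 0.00390625 is still above 1/343 but 0.25⁵ = 1/1024 is at or below it, so n = 5.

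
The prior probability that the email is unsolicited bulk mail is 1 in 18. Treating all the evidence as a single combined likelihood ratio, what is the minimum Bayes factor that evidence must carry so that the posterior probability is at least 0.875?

Prior odds = (1/18)/(17/18) = 1/17.
Target odds = 0.875/0.125 = 7.
Required Bayes factor = 7 ÷ (1/17) = 119.

119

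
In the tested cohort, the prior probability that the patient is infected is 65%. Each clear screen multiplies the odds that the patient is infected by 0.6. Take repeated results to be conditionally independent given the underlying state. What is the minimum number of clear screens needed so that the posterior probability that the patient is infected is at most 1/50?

Prior odds = 0.65/0.35 = 13/7.
Likelihood ratio per clear screen = 0.6.
Target posterior odds = 0.02/0.98 = 1/49.
Need (13/7) × 0.6ⁿ ≤ 1/49, i.e. 0.6ⁿ ≤ 1/91.
0.6⁸ = 6561/390625 is still above 1/91 but 0.6⁹ = 19683/1953125 is at or below it, so n = 9.

9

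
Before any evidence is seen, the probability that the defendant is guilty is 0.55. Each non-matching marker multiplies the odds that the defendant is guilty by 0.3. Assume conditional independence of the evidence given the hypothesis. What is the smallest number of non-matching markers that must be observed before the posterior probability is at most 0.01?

Prior odds: 0.55 ÷ 0.45 = 11/9.
Likelihood ratio per non-matching marker = 0.3.
Target odds: 0.01 ÷ 0.99 = 1/99.
Require 0.3ⁿ ≤ 1/99 ÷ (11/9) = 1/121.
0.3³ = 0.027 is still above 1/121 but 0.3⁴ = 0.0081 is at or below it, so n = 4.

4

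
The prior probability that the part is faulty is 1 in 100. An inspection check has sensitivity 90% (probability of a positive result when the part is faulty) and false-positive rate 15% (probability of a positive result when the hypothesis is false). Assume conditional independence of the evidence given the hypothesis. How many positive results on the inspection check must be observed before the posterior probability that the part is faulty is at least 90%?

Prior odds = 0.01/0.99 = 1/99.
Likelihood ratio of a positive result = 0.9/0.15 = 6.
Target posterior odds = 0.9/0.1 = 9.
Need (1/99) × 6ⁿ ≥ 9, i.e. 6ⁿ ≥ 891.
6³ = 216 falls short of 891 but 6⁴ = 1296 reaches it, so n = 4.

4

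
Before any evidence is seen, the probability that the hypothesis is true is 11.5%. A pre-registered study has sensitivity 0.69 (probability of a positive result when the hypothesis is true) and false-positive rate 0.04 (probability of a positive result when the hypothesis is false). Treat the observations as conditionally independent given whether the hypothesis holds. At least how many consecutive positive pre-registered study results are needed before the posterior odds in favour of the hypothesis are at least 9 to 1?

2

Prior odds: 0.115 ÷ 0.885 = 23/177.
Likelihood ratio of a positive result = 0.69/0.04 = 17.25.
Target odds = 9.
Require 17.25ⁿ ≥ 9 ÷ (23/177) = 1593/23.
17.25¹ = 17.25 falls short of 1593/23 but 17.25² = 297.5625 reaches it, so n = 2.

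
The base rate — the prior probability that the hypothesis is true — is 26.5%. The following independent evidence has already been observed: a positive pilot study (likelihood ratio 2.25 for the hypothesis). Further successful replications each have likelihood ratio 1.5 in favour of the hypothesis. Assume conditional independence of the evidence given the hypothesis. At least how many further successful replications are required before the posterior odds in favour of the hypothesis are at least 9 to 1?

Prior odds = 0.265/0.735 = 53/147.
Bayes factor of the evidence already in hand = 2.25.
Odds after that evidence = (53/147) × 2.25 = 159/196.
Target odds = 9.
Need 1.5ⁿ ≥ 9 ÷ (159/196) = 588/53.
1.5⁵ = 7.59375 falls short of 588/53 but 1.5⁶ = 11.390625 reaches it, so n = 6.

6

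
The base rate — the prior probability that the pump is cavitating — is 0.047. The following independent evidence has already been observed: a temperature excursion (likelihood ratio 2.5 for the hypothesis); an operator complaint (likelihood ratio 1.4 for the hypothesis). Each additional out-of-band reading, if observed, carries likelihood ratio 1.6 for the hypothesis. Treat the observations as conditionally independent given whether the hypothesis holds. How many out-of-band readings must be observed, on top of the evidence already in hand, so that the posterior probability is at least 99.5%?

15

Prior odds = 0.047/0.953 = 47/953.
Combined Bayes factor of the evidence already in hand = 2.5 × 1.4 = 3.5.
Odds after that evidence = (47/953) × 3.5 = 329/1906.
Target odds = 0.995/0.005 = 199.
Need 1.6ⁿ ≥ 199 ÷ (329/1906) = 379294/329.
1.6¹⁴ ≈720.576 falls short of 379294/329 but 1.6¹⁵ ≈1152.92 reaches it, so n = 15.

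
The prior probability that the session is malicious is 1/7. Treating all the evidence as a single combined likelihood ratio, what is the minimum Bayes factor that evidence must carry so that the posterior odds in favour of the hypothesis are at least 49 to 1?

Prior odds = (1/7)/(6/7) = 1/6.
Target odds = 49.
Required Bayes factor = 49 ÷ (1/6) = 294.

294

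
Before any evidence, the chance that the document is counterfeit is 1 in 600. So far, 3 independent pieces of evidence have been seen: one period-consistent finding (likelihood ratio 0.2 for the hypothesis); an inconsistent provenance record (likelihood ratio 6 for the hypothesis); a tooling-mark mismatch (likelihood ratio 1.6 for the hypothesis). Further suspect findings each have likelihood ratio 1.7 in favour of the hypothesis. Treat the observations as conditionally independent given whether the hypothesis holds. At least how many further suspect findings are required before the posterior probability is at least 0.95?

17

Prior odds = (1/600)/(599/600) = 1/599.
Combined Bayes factor of the evidence already in hand = 0.2 × 6 × 1.6 = 1.92.
Odds after that evidence = (1/599) × 1.92 = 48/14975.
Target odds = 0.95/0.05 = 19.
Need 1.7ⁿ ≥ 19 ÷ (48/14975) = 284525/48.
1.7¹⁶ ≈4866.12 falls short of 284525/48 but 1.7¹⁷ ≈8272.4 reaches it, so n = 17.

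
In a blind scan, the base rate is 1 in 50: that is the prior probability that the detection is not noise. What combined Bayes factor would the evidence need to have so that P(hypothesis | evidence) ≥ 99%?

4851

Prior odds = 0.02/0.98 = 1/49.
Target odds = 0.99/0.01 = 99.
Required Bayes factor = 99 ÷ (1/49) = 4851.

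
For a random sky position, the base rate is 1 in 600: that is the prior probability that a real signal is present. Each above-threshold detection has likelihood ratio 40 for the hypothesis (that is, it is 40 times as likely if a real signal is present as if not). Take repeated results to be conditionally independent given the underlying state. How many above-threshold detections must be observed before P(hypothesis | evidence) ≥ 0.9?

Prior odds = (1/600)/(599/600) = 1/599.
Likelihood ratio per above-threshold detection = 40.
Target posterior odds = 0.9/0.1 = 9.
Need (1/599) × 40ⁿ ≥ 9, i.e. 40ⁿ ≥ 5391.
40² = 1600 falls short of 5391 but 40³ = 64000 reaches it, so n = 3.

3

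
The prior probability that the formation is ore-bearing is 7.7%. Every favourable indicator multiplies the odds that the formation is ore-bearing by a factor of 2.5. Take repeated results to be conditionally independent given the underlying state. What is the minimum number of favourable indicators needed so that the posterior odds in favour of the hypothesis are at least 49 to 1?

Prior odds = 0.077/0.923 = 77/923.
Likelihood ratio per favourable indicator = 2.5.
Target odds = 49.
Need (77/923) × 2.5ⁿ ≥ 49, i.e. 2.5ⁿ ≥ 6461/11.
2.5⁶ = 244.140625 falls short of 6461/11 but 2.5⁷ = 610.3515625 reaches it, so n = 7.

7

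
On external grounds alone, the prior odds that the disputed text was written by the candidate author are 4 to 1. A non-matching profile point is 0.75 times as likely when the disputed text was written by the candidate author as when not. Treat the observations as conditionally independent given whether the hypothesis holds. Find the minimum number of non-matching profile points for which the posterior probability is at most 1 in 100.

21

Prior odds = 4.
Likelihood ratio per non-matching profile point = 0.75.
Target odds: 0.01 ÷ 0.99 = 1/99.
Require 0.75ⁿ ≤ 1/99 ÷ 4 = 1/396.
0.75²⁰ ≈0.00317121 is still above 1/396 but 0.75²¹ ≈0.00237841 is at or below it, so n = 21.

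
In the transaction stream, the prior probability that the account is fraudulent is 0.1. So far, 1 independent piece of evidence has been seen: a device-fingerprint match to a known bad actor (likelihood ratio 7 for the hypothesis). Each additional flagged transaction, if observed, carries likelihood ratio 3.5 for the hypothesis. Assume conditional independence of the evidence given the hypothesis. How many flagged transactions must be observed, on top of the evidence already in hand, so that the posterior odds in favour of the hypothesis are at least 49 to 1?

4

Prior odds = 0.1/0.9 = 1/9.
Bayes factor of the evidence already in hand = 7.
Odds after that evidence = (1/9) × 7 = 7/9.
Target odds = 49.
Need 3.5ⁿ ≥ 49 ÷ (7/9) = 63.
3.5³ = 42.875 falls short of 63 but 3.5⁴ = 150.0625 reaches it, so n = 4.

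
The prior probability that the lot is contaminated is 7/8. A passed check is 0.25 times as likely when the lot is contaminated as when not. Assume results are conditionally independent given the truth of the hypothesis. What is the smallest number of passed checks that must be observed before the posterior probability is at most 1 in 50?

5

Prior odds = 0.875/0.125 = 7.
Likelihood ratio per passed check = 0.25.
Target odds: 0.02 ÷ 0.98 = 1/49.
Need 7 × 0.25ⁿ ≤ 1/49, i.e. 0.25ⁿ ≤ 1/343.
0.25⁴ = 0.00390625 is still above 1/343 but 0.25⁵ = 1/1024 is at or below it, so n = 5.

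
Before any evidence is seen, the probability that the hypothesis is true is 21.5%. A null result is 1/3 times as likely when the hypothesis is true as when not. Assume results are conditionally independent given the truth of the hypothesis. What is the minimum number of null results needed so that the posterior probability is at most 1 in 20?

Prior odds = 0.215/0.785 = 43/157.
Likelihood ratio per null result = 1/3.
Target odds: 0.05 ÷ 0.95 = 1/19.
Need (43/157) × (1/3)ⁿ ≤ 1/19, i.e. (1/3)ⁿ ≤ 157/817.
(1/3)¹ = 1/3 is still above 157/817 but (1/3)² = 1/9 is at or below it, so n = 2.

2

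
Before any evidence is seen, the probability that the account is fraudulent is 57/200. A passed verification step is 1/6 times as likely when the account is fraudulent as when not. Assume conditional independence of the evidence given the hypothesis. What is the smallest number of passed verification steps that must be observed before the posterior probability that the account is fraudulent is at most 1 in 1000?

Prior odds: 0.285 ÷ 0.715 = 57/143.
Likelihood ratio per passed verification step = 1/6.
Target posterior odds = 0.001/0.999 = 1/999.
Need (57/143) × (1/6)ⁿ ≤ 1/999, i.e. (1/6)ⁿ ≤ 143/56943.
(1/6)³ = 1/216 is still above 143/56943 but (1/6)⁴ = 1/1296 is at or below it, so n = 4.

4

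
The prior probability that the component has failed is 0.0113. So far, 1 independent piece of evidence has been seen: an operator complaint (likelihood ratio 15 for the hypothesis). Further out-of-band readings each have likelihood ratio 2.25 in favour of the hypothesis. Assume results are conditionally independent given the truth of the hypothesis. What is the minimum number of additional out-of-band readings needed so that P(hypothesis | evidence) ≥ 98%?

7

Prior odds = 0.0113/0.9887 = 113/9887.
Bayes factor of the evidence already in hand = 15.
Odds after that evidence = (113/9887) × 15 = 1695/9887.
Target odds = 0.98/0.02 = 49.
Need 2.25ⁿ ≥ 49 ÷ (1695/9887) = 484463/1695.
2.25⁶ = 531441/4096 falls short of 484463/1695 but 2.25⁷ = 4782969/16384 reaches it, so n = 7.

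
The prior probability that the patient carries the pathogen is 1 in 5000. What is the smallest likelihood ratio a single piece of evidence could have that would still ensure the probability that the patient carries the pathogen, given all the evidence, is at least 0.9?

44991

Prior odds = 0.0002/0.9998 = 1/4999.
Target odds = 0.9/0.1 = 9.
Required Bayes factor = 9 ÷ (1/4999) = 44991.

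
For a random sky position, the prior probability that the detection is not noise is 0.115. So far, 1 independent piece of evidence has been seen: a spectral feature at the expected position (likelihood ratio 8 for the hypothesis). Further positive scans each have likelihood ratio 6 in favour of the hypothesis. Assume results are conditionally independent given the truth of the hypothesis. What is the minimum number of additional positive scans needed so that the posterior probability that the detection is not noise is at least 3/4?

1

Prior odds = 0.115/0.885 = 23/177.
Bayes factor of the evidence already in hand = 8.
Odds after that evidence = (23/177) × 8 = 184/177.
Target odds = 0.75/0.25 = 3.
Need 6ⁿ ≥ 3 ÷ (184/177) = 531/184.
6¹ = 6, which meets the required 531/184; so n = 1.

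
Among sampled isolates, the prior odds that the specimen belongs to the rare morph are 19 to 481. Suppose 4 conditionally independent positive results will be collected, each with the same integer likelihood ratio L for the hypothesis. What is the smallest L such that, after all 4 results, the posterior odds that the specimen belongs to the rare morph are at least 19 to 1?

5

Prior odds = 19/481.
Target odds = 19.
Need L⁴ ≥ 19 ÷ (19/481) = 481.
4⁴ = 256 < 481 ≤ 625 = 5⁴, so L = 5.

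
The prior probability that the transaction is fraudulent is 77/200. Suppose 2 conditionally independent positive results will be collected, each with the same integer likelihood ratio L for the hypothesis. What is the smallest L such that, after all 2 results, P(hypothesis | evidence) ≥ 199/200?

18

Prior odds = 0.385/0.615 = 77/123.
Target odds = 0.995/0.005 = 199.
Need L² ≥ 199 ÷ (77/123) = 24477/77.
17² = 289 < 24477/77 ≤ 324 = 18², so L = 18.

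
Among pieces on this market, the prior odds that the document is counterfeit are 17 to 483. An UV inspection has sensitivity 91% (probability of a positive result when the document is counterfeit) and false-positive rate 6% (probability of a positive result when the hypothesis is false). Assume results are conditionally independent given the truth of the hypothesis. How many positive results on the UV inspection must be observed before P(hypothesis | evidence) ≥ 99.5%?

4

Prior odds = 17/483.
Likelihood ratio of a positive result = 0.91/0.06 = 91/6.
Target odds: 0.995 ÷ 0.005 = 199.
Require (91/6)ⁿ ≥ 199 ÷ (17/483) = 96117/17.
(91/6)³ = 753571/216 falls short of 96117/17 but (91/6)⁴ = 68574961/1296 reaches it, so n = 4.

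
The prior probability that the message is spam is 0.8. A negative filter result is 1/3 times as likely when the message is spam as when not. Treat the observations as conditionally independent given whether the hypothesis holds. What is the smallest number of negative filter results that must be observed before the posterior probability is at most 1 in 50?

Prior odds: 0.8 ÷ 0.2 = 4.
Likelihood ratio per negative filter result = 1/3.
Target odds: 0.02 ÷ 0.98 = 1/49.
Need 4 × (1/3)ⁿ ≤ 1/49, i.e. (1/3)ⁿ ≤ 1/196.
(1/3)⁴ = 1/81 is still above 1/196 but (1/3)⁵ = 1/243 is at or below it, so n = 5.

5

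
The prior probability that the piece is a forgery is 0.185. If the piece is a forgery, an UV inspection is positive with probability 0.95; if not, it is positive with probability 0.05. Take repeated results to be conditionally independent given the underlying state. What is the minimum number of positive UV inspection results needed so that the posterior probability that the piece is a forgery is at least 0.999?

3

Prior odds = 0.185/0.815 = 37/163.
Likelihood ratio of a positive = 0.95/0.05 = 19.
Target posterior odds = 0.999/0.001 = 999.
Require 19ⁿ ≥ 999 ÷ (37/163) = 4401.
19² = 361 falls short of 4401 but 19³ = 6859 reaches it, so n = 3.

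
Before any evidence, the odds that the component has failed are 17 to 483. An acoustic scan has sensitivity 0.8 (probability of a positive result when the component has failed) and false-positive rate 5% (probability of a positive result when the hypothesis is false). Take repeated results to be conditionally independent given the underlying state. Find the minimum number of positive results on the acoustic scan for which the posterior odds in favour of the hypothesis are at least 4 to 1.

Prior odds = 17/483.
Likelihood ratio of a positive result = 0.8/0.05 = 16.
Target odds = 4.
Require 16ⁿ ≥ 4 ÷ (17/483) = 1932/17.
16¹ = 16 falls short of 1932/17 but 16² = 256 reaches it, so n = 2.

2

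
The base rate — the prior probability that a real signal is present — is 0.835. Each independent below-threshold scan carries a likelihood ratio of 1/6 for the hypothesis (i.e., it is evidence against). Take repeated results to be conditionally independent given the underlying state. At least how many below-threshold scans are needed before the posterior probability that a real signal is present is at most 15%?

Prior odds = 0.835/0.165 = 167/33.
Likelihood ratio per below-threshold scan = 1/6.
Target odds: 0.15 ÷ 0.85 = 3/17.
Require (1/6)ⁿ ≤ 3/17 ÷ (167/33) = 99/2839.
(1/6)¹ = 1/6 is still above 99/2839 but (1/6)² = 1/36 is at or below it, so n = 2.

2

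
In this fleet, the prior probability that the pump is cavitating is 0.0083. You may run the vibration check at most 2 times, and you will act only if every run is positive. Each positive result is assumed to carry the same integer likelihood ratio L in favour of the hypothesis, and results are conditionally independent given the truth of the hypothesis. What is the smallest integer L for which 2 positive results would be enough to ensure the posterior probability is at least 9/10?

33

Prior odds = 0.0083/0.9917 = 83/9917.
Target odds = 0.9/0.1 = 9.
Need L² ≥ 9 ÷ (83/9917) = 89253/83.
32² = 1024 < 89253/83 ≤ 1089 = 33², so L = 33.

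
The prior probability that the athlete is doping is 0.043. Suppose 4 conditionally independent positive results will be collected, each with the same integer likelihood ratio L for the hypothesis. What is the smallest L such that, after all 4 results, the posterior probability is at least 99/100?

Prior odds = 0.043/0.957 = 43/957.
Target odds = 0.99/0.01 = 99.
Need L⁴ ≥ 99 ÷ (43/957) = 94743/43.
6⁴ = 1296 < 94743/43 ≤ 2401 = 7⁴, so L = 7.

7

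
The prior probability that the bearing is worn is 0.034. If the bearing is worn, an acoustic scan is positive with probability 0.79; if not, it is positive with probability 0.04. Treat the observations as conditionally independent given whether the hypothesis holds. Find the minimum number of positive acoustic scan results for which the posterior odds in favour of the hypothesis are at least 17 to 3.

2

Prior odds: 0.034 ÷ 0.966 = 17/483.
Likelihood ratio of a positive = 0.79/0.04 = 19.75.
Target odds = 17/3.
Require 19.75ⁿ ≥ 17/3 ÷ (17/483) = 161.
19.75¹ = 19.75 falls short of 161 but 19.75² = 390.0625 reaches it, so n = 2.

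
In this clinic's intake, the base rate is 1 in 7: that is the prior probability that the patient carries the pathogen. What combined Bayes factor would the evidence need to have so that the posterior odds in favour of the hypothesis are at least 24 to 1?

144

Prior odds = (1/7)/(6/7) = 1/6.
Target odds = 24.
Required Bayes factor = 24 ÷ (1/6) = 144.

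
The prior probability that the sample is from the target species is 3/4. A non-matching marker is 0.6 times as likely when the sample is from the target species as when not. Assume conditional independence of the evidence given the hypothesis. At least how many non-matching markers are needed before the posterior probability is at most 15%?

Prior odds = 0.75/0.25 = 3.
Likelihood ratio per non-matching marker = 0.6.
Target posterior odds = 0.15/0.85 = 3/17.
Need 3 × 0.6ⁿ ≤ 3/17, i.e. 0.6ⁿ ≤ 1/17.
0.6⁵ = 0.07776 is still above 1/17 but 0.6⁶ = 729/15625 is at or below it, so n = 6.

6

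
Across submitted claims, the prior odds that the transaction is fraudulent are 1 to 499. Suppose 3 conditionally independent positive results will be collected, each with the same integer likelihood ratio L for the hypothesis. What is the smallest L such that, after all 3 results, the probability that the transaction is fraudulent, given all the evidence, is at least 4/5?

13

Prior odds = 1/499.
Target odds = 0.8/0.2 = 4.
Need L³ ≥ 4 ÷ (1/499) = 1996.
12³ = 1728 < 1996 ≤ 2197 = 13³, so L = 13.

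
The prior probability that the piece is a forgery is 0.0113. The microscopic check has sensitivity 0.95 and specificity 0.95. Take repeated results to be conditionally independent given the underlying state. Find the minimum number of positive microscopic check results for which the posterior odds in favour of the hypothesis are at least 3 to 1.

Prior odds: 0.0113 ÷ 0.9887 = 113/9887.
False-positive rate = 1 − 0.95 = 0.05; likelihood ratio of a positive = 0.95/0.05 = 19.
Target odds = 3.
Require 19ⁿ ≥ 3 ÷ (113/9887) = 29661/113.
19¹ = 19 falls short of 29661/113 but 19² = 361 reaches it, so n = 2.

2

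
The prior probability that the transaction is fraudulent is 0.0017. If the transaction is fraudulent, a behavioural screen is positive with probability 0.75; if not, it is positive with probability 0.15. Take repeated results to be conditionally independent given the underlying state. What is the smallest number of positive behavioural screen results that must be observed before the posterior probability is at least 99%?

7

Prior odds = 0.0017/0.9983 = 17/9983.
Likelihood ratio of a positive = 0.75/0.15 = 5.
Target odds: 0.99 ÷ 0.01 = 99.
Require 5ⁿ ≥ 99 ÷ (17/9983) = 988317/17.
5⁶ = 15625 falls short of 988317/17 but 5⁷ = 78125 reaches it, so n = 7.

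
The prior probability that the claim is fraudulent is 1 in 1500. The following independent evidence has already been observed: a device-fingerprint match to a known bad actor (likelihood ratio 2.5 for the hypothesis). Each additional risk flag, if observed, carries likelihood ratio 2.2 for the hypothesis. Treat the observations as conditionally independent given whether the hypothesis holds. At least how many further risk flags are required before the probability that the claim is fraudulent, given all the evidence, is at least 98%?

Prior odds = (1/1500)/(1499/1500) = 1/1499.
Bayes factor of the evidence already in hand = 2.5.
Odds after that evidence = (1/1499) × 2.5 = 5/2998.
Target odds = 0.98/0.02 = 49.
Need 2.2ⁿ ≥ 49 ÷ (5/2998) = 29380.4.
2.2¹³ ≈28281 falls short of 29380.4 but 2.2¹⁴ ≈62218.2 reaches it, so n = 14.

14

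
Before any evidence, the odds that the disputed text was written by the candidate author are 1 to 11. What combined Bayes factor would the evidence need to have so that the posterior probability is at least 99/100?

Prior odds = 1/11.
Target odds = 0.99/0.01 = 99.
Required Bayes factor = 99 ÷ (1/11) = 1089.

1089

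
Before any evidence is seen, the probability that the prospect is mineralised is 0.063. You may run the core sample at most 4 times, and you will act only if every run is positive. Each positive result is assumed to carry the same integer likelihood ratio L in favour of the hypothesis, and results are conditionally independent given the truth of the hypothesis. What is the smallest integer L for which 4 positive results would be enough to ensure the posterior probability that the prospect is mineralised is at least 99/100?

Prior odds = 0.063/0.937 = 63/937.
Target odds = 0.99/0.01 = 99.
Need L⁴ ≥ 99 ÷ (63/937) = 10307/7.
6⁴ = 1296 < 10307/7 ≤ 2401 = 7⁴, so L = 7.

7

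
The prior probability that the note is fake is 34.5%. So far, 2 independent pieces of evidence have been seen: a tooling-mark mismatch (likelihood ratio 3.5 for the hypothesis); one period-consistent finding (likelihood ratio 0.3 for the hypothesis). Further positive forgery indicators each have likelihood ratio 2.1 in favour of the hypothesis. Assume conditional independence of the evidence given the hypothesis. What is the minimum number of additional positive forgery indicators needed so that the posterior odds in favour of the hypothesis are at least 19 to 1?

Prior odds = 0.345/0.655 = 69/131.
Combined Bayes factor of the evidence already in hand = 3.5 × 0.3 = 1.05.
Odds after that evidence = (69/131) × 1.05 = 1449/2620.
Target odds = 19.
Need 2.1ⁿ ≥ 19 ÷ (1449/2620) = 49780/1449.
2.1⁴ = 19.4481 falls short of 49780/1449 but 2.1⁵ = 4084101/100000 reaches it, so n = 5.

5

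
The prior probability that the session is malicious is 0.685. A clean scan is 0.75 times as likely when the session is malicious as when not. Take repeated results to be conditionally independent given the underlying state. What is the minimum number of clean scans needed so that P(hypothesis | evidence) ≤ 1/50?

17

Prior odds = 0.685/0.315 = 137/63.
Likelihood ratio per clean scan = 0.75.
Target posterior odds = 0.02/0.98 = 1/49.
Require 0.75ⁿ ≤ 1/49 ÷ (137/63) = 9/959.
0.75¹⁶ ≈0.0100226 is still above 9/959 but 0.75¹⁷ ≈0.00751695 is at or below it, so n = 17.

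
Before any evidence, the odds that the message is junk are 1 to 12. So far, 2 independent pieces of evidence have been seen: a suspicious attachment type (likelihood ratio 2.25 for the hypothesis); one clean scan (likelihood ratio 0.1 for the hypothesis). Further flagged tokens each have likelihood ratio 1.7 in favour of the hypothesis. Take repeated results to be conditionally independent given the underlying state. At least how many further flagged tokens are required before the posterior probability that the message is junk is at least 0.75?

10

Prior odds = 1/12.
Combined Bayes factor of the evidence already in hand = 2.25 × 0.1 = 0.225.
Odds after that evidence = (1/12) × 0.225 = 0.01875.
Target odds = 0.75/0.25 = 3.
Need 1.7ⁿ ≥ 3 ÷ 0.01875 = 160.
1.7⁹ ≈118.588 falls short of 160 but 1.7¹⁰ ≈201.599 reaches it, so n = 10.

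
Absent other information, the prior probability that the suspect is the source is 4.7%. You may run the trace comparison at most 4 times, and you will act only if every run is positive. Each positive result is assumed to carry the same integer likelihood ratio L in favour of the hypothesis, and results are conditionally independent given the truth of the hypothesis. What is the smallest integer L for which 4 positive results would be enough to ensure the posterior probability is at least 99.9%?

12

Prior odds = 0.047/0.953 = 47/953.
Target odds = 0.999/0.001 = 999.
Need L⁴ ≥ 999 ÷ (47/953) = 952047/47.
11⁴ = 14641 < 952047/47 ≤ 20736 = 12⁴, so L = 12.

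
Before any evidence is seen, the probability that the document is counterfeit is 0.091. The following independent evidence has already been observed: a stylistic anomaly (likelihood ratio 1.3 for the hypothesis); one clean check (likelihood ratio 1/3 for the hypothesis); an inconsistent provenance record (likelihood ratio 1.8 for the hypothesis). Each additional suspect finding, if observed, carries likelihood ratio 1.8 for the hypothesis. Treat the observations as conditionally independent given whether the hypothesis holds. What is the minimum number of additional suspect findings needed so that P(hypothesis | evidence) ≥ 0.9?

Prior odds = 0.091/0.909 = 91/909.
Combined Bayes factor of the evidence already in hand = 1.3 × (1/3) × 1.8 = 0.78.
Odds after that evidence = (91/909) × 0.78 = 1183/15150.
Target odds = 0.9/0.1 = 9.
Need 1.8ⁿ ≥ 9 ÷ (1183/15150) = 136350/1183.
1.8⁸ = 43046721/390625 falls short of 136350/1183 but 1.8⁹ = 387420489/1953125 reaches it, so n = 9.

9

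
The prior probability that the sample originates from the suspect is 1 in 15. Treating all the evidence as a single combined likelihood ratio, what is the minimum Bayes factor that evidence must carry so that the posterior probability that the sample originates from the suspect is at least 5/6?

70

Prior odds = (1/15)/(14/15) = 1/14.
Target odds = (5/6)/(1/6) = 5.
Required Bayes factor = 5 ÷ (1/14) = 70.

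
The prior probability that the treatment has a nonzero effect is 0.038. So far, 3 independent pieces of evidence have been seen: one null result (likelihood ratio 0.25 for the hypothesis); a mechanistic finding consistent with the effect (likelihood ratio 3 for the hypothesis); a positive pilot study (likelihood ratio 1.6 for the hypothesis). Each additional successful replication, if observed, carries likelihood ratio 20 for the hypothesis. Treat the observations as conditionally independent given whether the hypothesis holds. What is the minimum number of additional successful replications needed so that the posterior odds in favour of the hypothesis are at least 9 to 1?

2

Prior odds = 0.038/0.962 = 19/481.
Combined Bayes factor of the evidence already in hand = 0.25 × 3 × 1.6 = 1.2.
Odds after that evidence = (19/481) × 1.2 = 114/2405.
Target odds = 9.
Need 20ⁿ ≥ 9 ÷ (114/2405) = 7215/38.
20¹ = 20 falls short of 7215/38 but 20² = 400 reaches it, so n = 2.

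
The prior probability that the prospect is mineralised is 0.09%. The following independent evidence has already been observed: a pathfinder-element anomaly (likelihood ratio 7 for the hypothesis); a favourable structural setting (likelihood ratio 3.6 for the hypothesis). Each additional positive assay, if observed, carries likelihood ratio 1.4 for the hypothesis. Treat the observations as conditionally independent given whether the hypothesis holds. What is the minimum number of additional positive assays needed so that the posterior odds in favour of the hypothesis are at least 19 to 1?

21

Prior odds = 0.0009/0.9991 = 9/9991.
Combined Bayes factor of the evidence already in hand = 7 × 3.6 = 25.2.
Odds after that evidence = (9/9991) × 25.2 = 1134/49955.
Target odds = 19.
Need 1.4ⁿ ≥ 19 ÷ (1134/49955) = 949145/1134.
1.4²⁰ ≈836.683 falls short of 949145/1134 but 1.4²¹ ≈1171.36 reaches it, so n = 21.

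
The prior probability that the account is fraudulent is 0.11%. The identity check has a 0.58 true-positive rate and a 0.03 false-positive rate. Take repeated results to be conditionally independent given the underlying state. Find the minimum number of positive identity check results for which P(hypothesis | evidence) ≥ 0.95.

Prior odds: 0.0011 ÷ 0.9989 = 11/9989.
Likelihood ratio of a positive result = 0.58/0.03 = 58/3.
Target posterior odds = 0.95/0.05 = 19.
Need (11/9989) × (58/3)ⁿ ≥ 19, i.e. (58/3)ⁿ ≥ 189791/11.
(58/3)³ = 195112/27 falls short of 189791/11 but (58/3)⁴ = 11316496/81 reaches it, so n = 4.

4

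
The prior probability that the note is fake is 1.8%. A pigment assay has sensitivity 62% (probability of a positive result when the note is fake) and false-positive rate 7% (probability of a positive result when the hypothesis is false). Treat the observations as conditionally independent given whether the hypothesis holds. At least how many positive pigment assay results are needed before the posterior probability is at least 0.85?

Prior odds: 0.018 ÷ 0.982 = 9/491.
Likelihood ratio of a positive result = 0.62/0.07 = 62/7.
Target odds: 0.85 ÷ 0.15 = 17/3.
Require (62/7)ⁿ ≥ 17/3 ÷ (9/491) = 8347/27.
(62/7)² = 3844/49 falls short of 8347/27 but (62/7)³ = 238328/343 reaches it, so n = 3.

3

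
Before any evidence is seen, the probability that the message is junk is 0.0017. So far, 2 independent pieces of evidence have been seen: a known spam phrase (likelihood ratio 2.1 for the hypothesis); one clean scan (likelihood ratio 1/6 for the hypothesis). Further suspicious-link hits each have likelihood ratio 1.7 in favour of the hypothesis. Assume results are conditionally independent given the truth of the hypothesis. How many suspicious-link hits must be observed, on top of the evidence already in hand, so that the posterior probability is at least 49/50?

Prior odds = 0.0017/0.9983 = 17/9983.
Combined Bayes factor of the evidence already in hand = 2.1 × (1/6) = 0.35.
Odds after that evidence = (17/9983) × 0.35 = 119/199660.
Target odds = 0.98/0.02 = 49.
Need 1.7ⁿ ≥ 49 ÷ (119/199660) = 1397620/17.
1.7²¹ ≈69091.9 falls short of 1397620/17 but 1.7²² ≈117456 reaches it, so n = 22.

22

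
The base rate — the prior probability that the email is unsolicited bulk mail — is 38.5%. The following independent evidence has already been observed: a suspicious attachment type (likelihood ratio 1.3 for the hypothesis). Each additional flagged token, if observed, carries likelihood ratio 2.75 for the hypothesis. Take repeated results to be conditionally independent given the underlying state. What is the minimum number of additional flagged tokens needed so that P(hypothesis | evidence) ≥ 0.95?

4

Prior odds = 0.385/0.615 = 77/123.
Bayes factor of the evidence already in hand = 1.3.
Odds after that evidence = (77/123) × 1.3 = 1001/1230.
Target odds = 0.95/0.05 = 19.
Need 2.75ⁿ ≥ 19 ÷ (1001/1230) = 23370/1001.
2.75³ = 20.796875 falls short of 23370/1001 but 2.75⁴ = 57.19140625 reaches it, so n = 4.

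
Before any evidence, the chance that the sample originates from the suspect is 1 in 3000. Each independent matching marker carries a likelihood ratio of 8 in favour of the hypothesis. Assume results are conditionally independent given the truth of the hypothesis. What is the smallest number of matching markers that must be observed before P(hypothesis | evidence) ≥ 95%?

6

Prior odds = (1/3000)/(2999/3000) = 1/2999.
Likelihood ratio per matching marker = 8.
Target posterior odds = 0.95/0.05 = 19.
Require 8ⁿ ≥ 19 ÷ (1/2999) = 56981.
8⁵ = 32768 falls short of 56981 but 8⁶ = 262144 reaches it, so n = 6.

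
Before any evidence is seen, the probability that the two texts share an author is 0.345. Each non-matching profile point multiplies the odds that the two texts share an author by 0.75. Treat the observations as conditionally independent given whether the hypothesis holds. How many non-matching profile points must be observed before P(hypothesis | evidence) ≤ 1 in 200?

17

Prior odds = 0.345/0.655 = 69/131.
Likelihood ratio per non-matching profile point = 0.75.
Target posterior odds = 0.005/0.995 = 1/199.
Need (69/131) × 0.75ⁿ ≤ 1/199, i.e. 0.75ⁿ ≤ 131/13731.
0.75¹⁶ ≈0.0100226 is still above 131/13731 but 0.75¹⁷ ≈0.00751695 is at or below it, so n = 17.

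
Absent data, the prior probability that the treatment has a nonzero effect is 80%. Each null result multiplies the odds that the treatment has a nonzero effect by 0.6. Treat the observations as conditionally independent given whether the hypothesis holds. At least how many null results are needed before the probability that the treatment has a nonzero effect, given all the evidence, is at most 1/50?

Prior odds = 0.8/0.2 = 4.
Likelihood ratio per null result = 0.6.
Target odds: 0.02 ÷ 0.98 = 1/49.
Require 0.6ⁿ ≤ 1/49 ÷ 4 = 1/196.
0.6¹⁰ = 59049/9765625 is still above 1/196 but 0.6¹¹ = 177147/48828125 is at or below it, so n = 11.

11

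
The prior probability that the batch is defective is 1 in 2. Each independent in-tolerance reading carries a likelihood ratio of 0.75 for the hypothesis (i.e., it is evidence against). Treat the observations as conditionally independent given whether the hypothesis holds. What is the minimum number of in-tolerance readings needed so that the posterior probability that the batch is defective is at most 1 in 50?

14

Prior odds: 0.5 ÷ 0.5 = 1.
Likelihood ratio per in-tolerance reading = 0.75.
Target posterior odds = 0.02/0.98 = 1/49.
Need 1 × 0.75ⁿ ≤ 1/49, i.e. 0.75ⁿ ≤ 1/49.
0.75¹³ = 1594323/67108864 is still above 1/49 but 0.75¹⁴ = 4782969/268435456 is at or below it, so n = 14.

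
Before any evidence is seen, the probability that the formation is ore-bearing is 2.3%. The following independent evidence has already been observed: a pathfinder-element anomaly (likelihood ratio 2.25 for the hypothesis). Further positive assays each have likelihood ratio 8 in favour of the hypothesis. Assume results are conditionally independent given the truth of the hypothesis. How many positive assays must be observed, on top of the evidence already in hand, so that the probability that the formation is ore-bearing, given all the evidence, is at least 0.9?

Prior odds = 0.023/0.977 = 23/977.
Bayes factor of the evidence already in hand = 2.25.
Odds after that evidence = (23/977) × 2.25 = 207/3908.
Target odds = 0.9/0.1 = 9.
Need 8ⁿ ≥ 9 ÷ (207/3908) = 3908/23.
8² = 64 falls short of 3908/23 but 8³ = 512 reaches it, so n = 3.

3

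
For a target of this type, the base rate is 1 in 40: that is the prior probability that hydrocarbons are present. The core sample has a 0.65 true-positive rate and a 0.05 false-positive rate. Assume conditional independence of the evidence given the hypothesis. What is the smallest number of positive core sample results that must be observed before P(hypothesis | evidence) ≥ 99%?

Prior odds: 0.025 ÷ 0.975 = 1/39.
Likelihood ratio of a positive result = 0.65/0.05 = 13.
Target posterior odds = 0.99/0.01 = 99.
Need (1/39) × 13ⁿ ≥ 99, i.e. 13ⁿ ≥ 3861.
13³ = 2197 falls short of 3861 but 13⁴ = 28561 reaches it, so n = 4.

4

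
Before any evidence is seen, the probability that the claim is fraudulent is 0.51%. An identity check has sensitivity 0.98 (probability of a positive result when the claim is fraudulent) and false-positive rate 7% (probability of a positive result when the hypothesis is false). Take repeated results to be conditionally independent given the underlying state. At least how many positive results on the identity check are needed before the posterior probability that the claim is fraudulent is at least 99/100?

Prior odds = 0.0051/0.9949 = 51/9949.
Likelihood ratio of a positive result = 0.98/0.07 = 14.
Target posterior odds = 0.99/0.01 = 99.
Need (51/9949) × 14ⁿ ≥ 99, i.e. 14ⁿ ≥ 328317/17.
14³ = 2744 falls short of 328317/17 but 14⁴ = 38416 reaches it, so n = 4.

4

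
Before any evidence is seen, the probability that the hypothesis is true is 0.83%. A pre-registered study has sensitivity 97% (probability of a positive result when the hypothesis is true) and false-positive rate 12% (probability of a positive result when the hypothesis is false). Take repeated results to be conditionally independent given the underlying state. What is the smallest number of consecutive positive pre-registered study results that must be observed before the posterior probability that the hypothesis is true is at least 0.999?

6

Prior odds: 0.0083 ÷ 0.9917 = 83/9917.
Likelihood ratio of a positive result = 0.97/0.12 = 97/12.
Target odds: 0.999 ÷ 0.001 = 999.
Need (83/9917) × (97/12)ⁿ ≥ 999, i.e. (97/12)ⁿ ≥ 9907083/83.
(97/12)⁵ ≈34510.6 falls short of 9907083/83 but (97/12)⁶ ≈278961 reaches it, so n = 6.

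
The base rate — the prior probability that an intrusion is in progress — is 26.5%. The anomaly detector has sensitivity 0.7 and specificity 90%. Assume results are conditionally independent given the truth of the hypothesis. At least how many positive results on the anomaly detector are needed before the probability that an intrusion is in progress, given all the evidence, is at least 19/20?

Prior odds: 0.265 ÷ 0.735 = 53/147.
False-positive rate = 1 − 0.9 = 0.1; likelihood ratio of a positive = 0.7/0.1 = 7.
Target odds: 0.95 ÷ 0.05 = 19.
Need (53/147) × 7ⁿ ≥ 19, i.e. 7ⁿ ≥ 2793/53.
7² = 49 falls short of 2793/53 but 7³ = 343 reaches it, so n = 3.

3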